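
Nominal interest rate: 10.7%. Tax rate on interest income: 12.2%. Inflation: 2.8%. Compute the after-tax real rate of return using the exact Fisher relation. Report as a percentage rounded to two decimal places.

After-tax nominal return = 10.7% × (1 − 0.122) = 9.3946%.
1 + r = 1.093946 / 1.02800 = 1.0641498
After-tax real rate = 1.0641498 − 1 → 6.41%.

6.41%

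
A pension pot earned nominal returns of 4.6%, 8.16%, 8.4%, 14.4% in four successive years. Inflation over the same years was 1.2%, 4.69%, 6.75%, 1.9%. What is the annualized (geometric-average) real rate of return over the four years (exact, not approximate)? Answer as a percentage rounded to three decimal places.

Nominal growth factor = 1.0460 × 1.0816 × 1.0840 × 1.1440 = 1.40298707
Price-level growth factor = 1.0120 × 1.0469 × 1.0675 × 1.0190 = 1.15246509
Real growth factor = 1.40298707 / 1.15246509 = 1.21737924
Annualized real rate = 1.21737924^(1/4) − 1 = 5.0404% → 5.040%.

5.040%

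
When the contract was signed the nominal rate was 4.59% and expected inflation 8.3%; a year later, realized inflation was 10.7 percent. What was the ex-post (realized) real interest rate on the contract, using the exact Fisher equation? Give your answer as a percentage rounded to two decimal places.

-5.52%

Ex-post: (1 + 0.0459)/(1 + 0.1070) − 1 = -5.5194%
So the realized real rate is -5.52%.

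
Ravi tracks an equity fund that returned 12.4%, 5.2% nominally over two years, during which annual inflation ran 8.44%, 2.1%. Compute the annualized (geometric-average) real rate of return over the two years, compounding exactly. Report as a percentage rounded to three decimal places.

3.344%

Nominal growth factor = 1.1240 × 1.0520 = 1.18244800
Price-level growth factor = 1.0844 × 1.0210 = 1.10717240
Real growth factor = 1.18244800 / 1.10717240 = 1.06798905
Annualized real rate = 1.06798905^(1/2) − 1 = 3.3436% → 3.344%.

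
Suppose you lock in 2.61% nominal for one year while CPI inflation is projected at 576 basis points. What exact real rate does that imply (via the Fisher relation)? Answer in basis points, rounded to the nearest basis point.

-298 basis points

1 + r = 1.02610 / 1.05760 = 0.970216
r = 0.970216 − 1 = -2.9784%, i.e. -298 basis points.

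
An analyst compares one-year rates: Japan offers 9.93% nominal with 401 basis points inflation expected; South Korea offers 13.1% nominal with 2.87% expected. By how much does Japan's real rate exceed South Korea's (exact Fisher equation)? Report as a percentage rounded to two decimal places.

-4.25%

Japan: (1 + 0.0993)/(1 + 0.0401) − 1 = 5.6918%
South Korea: (1 + 0.1310)/(1 + 0.0287) − 1 = 9.9446%
Differential = 5.6918% − 9.9446% = -4.2528% → -4.25%.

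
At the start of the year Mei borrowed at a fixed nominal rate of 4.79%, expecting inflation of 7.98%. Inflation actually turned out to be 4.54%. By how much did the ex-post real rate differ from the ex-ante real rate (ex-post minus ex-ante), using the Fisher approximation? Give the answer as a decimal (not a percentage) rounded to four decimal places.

0.0344

Ex-ante: 4.79% − 7.98% = -3.190%
Ex-post: 4.79% − 4.54% = 0.250%
Difference (ex-post − ex-ante) = 3.4400% → 0.0344.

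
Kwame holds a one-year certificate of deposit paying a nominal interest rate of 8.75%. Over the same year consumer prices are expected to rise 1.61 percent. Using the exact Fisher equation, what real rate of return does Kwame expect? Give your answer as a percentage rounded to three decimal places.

7.027%

1 + r = 1.08750 / 1.01610 = 1.070269
r = 1.070269 − 1 = 7.0269%, i.e. 7.027%.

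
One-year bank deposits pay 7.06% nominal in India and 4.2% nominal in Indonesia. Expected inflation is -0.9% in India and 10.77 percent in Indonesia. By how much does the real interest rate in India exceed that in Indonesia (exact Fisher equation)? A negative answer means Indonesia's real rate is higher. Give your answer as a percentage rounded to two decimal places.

13.96%

India: (1 + 0.0706)/(1 − 0.0090) − 1 = 8.0323%
Indonesia: (1 + 0.0420)/(1 + 0.1077) − 1 = -5.9312%
Differential = 8.0323% − (-5.9312%) = 13.9635% → 13.96%.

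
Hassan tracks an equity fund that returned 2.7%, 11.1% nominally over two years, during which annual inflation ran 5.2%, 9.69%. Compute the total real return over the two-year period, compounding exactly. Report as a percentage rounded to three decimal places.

-1.122%

Compound the nominal returns: 1.0270 × 1.1110 = 1.1409970.
Compound inflation: 1.0520 × 1.0969 = 1.1539388.
Deflate: 1.1409970 / 1.1539388 = 0.9887847.
Total real return = 0.9887847 − 1 → -1.122%.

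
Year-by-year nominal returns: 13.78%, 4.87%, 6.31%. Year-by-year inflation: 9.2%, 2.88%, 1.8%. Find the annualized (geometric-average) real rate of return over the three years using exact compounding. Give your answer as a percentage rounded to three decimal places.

3.513%

Nominal growth factor = 1.1378 × 1.0487 × 1.0631 = 1.26850247
Price-level growth factor = 1.0920 × 1.0288 × 1.0180 = 1.14367169
Real growth factor = 1.26850247 / 1.14367169 = 1.10914913
Annualized real rate = 1.10914913^(1/3) − 1 = 3.5134% → 3.513%.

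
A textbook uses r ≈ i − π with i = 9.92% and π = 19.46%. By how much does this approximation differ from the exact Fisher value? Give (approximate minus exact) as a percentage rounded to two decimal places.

Approximate: r ≈ 9.920% − 19.460% = -9.5400%
Exact: (1 + 0.0992)/(1 + 0.1946) − 1 = -7.9859%
Error = -9.5400% − (-7.9859%) = -1.5541% → -1.55%.

-1.55%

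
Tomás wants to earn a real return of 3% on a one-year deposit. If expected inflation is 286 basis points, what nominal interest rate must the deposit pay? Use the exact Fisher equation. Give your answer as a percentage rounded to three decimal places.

5.946%

(1 + i) = (1 + r)(1 + π) = 1.03000 × 1.02860 = 1.059458
i = 1.059458 − 1, so the required nominal rate is 5.946%.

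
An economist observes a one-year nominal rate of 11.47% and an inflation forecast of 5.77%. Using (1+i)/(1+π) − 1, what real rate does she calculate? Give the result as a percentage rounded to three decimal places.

By the Fisher relation, 1 + r = (1 + i)/(1 + π).
1 + r = 1.11470 / 1.05770 = 1.053891
r = 1.053891 − 1 = 5.3891%, i.e. 5.389%.

5.389%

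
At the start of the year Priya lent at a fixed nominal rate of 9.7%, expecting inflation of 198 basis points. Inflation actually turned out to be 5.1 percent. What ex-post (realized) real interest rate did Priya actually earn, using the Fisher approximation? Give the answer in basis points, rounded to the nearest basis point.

460 basis points

Ex-post: 9.7% − 5.1% = 4.600%
So the realized real rate is 460 basis points.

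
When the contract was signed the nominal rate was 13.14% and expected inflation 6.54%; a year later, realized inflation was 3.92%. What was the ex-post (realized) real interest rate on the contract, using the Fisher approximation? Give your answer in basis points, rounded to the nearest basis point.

Ex-post: 13.14% − 3.92% = 9.220%
So the realized real rate is 922 basis points.

922 basis points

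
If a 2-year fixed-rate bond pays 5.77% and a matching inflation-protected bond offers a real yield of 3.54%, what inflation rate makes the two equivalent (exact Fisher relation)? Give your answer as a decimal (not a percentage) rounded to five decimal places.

0.02154

(1 + π) = (1 + i)/(1 + r) = 1.05770 / 1.03540 = 1.021538
Break-even inflation = 1.021538 − 1 → 0.02154.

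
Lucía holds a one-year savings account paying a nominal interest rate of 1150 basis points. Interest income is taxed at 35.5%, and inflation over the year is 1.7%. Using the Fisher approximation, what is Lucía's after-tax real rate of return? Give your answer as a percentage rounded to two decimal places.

After-tax nominal return = 11.5% × (1 − 0.355) = 7.4175%.
r ≈ 7.4175% − 1.7% → 5.72%.

5.72%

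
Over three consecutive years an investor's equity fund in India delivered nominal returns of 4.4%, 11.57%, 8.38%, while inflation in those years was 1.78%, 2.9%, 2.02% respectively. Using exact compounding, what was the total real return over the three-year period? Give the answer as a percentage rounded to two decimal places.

Compound the nominal returns: 1.0440 × 1.1157 × 1.0838 = 1.262400.
Compound inflation: 1.0178 × 1.0290 × 1.0202 = 1.068472.
Deflate: 1.262400 / 1.068472 = 1.181501.
Total real return = 1.181501 − 1 → 18.15%.

18.15%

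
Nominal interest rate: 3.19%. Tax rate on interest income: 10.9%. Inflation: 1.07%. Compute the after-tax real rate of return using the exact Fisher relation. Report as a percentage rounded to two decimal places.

1.75%

After-tax nominal return = 3.19% × (1 − 0.109) = 2.84229%.
1 + r = 1.0284229 / 1.01070 = 1.017535
After-tax real rate = 1.017535 − 1 → 1.75%.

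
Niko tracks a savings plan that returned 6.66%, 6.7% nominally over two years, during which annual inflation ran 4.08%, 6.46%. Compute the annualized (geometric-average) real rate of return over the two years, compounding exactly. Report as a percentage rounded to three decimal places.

Compound the nominal returns: 1.0666 × 1.0670 = 1.13806220.
Compound inflation: 1.0408 × 1.0646 = 1.10803568.
Deflate: 1.13806220 / 1.10803568 = 1.02709887.
Annualized real rate = 1.02709887^(1/2) − 1 = 1.3459% → 1.346%.

1.346%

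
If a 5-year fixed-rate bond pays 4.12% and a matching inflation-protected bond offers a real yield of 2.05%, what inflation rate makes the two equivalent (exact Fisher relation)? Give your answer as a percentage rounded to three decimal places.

2.028%

(1 + π) = (1 + i)/(1 + r) = 1.04120 / 1.02050 = 1.020284
Break-even inflation = 1.020284 − 1 → 2.028%.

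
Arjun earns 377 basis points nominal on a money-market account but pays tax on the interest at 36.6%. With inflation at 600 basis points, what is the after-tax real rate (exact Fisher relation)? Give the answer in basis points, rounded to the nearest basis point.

After-tax nominal return = 3.77% × (1 − 0.366) = 2.39018%.
1 + r = 1.0239018 / 1.06000 = 0.965945
After-tax real rate = 0.965945 − 1 → -341 basis points.

-341 basis points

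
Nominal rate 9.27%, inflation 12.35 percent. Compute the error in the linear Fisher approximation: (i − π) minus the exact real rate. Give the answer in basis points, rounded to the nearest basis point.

-34 basis points

Approximate: r ≈ 9.270% − 12.350% = -3.0800%
Exact: (1 + 0.0927)/(1 + 0.1235) − 1 = -2.7414%
Error = -3.0800% − (-2.7414%) = -0.3386% → -34 basis points.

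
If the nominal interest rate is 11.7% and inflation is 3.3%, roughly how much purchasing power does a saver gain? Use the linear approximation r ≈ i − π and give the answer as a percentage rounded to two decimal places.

8.40%

r ≈ i − π = 11.7% − 3.3% = 8.40%.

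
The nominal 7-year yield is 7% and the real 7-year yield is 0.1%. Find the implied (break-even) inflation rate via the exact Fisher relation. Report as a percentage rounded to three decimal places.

6.893%

(1 + π) = (1 + i)/(1 + r) = 1.07000 / 1.00100 = 1.068931
Break-even inflation = 1.068931 − 1 → 6.893%.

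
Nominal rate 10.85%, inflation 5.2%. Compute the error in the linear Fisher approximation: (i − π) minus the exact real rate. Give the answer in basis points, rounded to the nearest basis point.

28 basis points

Approximate: r ≈ 10.850% − 5.200% = 5.6500%
Exact: (1 + 0.1085)/(1 + 0.0520) − 1 = 5.3707%
Error = 5.6500% − 5.3707% = 0.2793% → 28 basis points.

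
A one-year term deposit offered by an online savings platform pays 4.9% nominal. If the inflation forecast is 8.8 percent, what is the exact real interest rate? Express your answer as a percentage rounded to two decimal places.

1 + r = 1.04900 / 1.08800 = 0.964154
r = 0.964154 − 1 = -3.5846%, i.e. -3.58%.

-3.58%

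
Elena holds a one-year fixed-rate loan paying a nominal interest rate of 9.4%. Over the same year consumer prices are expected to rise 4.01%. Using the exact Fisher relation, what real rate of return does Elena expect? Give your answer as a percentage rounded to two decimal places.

5.18%

1 + r = 1.09400 / 1.04010 = 1.051822
r = 1.051822 − 1 = 5.1822%, i.e. 5.18%.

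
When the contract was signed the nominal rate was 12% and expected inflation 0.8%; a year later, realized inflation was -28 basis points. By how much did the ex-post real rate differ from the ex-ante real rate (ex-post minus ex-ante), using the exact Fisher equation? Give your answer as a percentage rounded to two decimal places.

1.20%

Ex-ante: (1 + 0.1200)/(1 + 0.0080) − 1 = 11.1111%
Ex-post: (1 + 0.1200)/(1 − 0.0028) − 1 = 12.3145%
Difference (ex-post − ex-ante) = 1.2034% → 1.20%.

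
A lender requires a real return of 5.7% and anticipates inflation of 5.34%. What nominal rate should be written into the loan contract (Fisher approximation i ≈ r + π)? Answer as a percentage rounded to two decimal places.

11.04%

i ≈ r + π = 5.7% + 5.34% = 11.04%.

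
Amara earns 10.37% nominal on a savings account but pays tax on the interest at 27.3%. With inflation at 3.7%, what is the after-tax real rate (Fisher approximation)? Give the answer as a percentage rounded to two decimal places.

3.84%

After-tax nominal return = 10.37% × (1 − 0.273) = 7.53899%.
r ≈ 7.53899% − 3.7% → 3.84%.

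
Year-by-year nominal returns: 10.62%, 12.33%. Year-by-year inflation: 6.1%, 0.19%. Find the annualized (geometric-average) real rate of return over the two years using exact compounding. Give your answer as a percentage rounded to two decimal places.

Compound the nominal returns: 1.1062 × 1.1233 = 1.24259446.
Compound inflation: 1.0610 × 1.0019 = 1.06301590.
Deflate: 1.24259446 / 1.06301590 = 1.16893309.
Annualized real rate = 1.16893309^(1/2) − 1 = 8.1172% → 8.12%.

8.12%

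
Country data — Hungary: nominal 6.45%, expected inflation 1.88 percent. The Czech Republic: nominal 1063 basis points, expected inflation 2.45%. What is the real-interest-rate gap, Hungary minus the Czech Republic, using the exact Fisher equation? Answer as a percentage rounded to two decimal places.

-3.50%

Hungary: (1 + 0.0645)/(1 + 0.0188) − 1 = 4.4857%
The Czech Republic: (1 + 0.1063)/(1 + 0.0245) − 1 = 7.9844%
Differential = 4.4857% − 7.9844% = -3.4987% → -3.50%.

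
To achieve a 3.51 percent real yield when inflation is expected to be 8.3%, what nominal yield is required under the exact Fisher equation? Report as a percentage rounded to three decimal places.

(1 + i) = (1 + r)(1 + π) = 1.03510 × 1.08300 = 1.1210133
i = 1.1210133 − 1, so the required nominal rate is 12.101%.

12.101%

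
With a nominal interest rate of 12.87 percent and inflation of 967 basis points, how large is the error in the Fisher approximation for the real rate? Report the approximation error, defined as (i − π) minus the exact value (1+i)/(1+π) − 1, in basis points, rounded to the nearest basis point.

28 basis points

Approximate: r ≈ 12.870% − 9.670% = 3.2000%
Exact: (1 + 0.1287)/(1 + 0.0967) − 1 = 2.9178%
Error = 3.2000% − 2.9178% = 0.2822% → 28 basis points.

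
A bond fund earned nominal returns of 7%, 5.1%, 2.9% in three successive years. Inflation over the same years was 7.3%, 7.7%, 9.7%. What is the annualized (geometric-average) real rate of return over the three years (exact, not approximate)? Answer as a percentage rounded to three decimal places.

-2.995%

Compound the nominal returns: 1.0700 × 1.0510 × 1.0290 = 1.15718253.
Compound inflation: 1.0730 × 1.0770 × 1.0970 = 1.26771624.
Deflate: 1.15718253 / 1.26771624 = 0.91280879.
Annualized real rate = 0.91280879^(1/3) − 1 = -2.9952% → -2.995%.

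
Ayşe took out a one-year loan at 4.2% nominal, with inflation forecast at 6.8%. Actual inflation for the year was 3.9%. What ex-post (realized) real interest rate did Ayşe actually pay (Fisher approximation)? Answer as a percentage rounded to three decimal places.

Ex-post: 4.2% − 3.9% = 0.300%
So the realized real rate is 0.300%.

0.300%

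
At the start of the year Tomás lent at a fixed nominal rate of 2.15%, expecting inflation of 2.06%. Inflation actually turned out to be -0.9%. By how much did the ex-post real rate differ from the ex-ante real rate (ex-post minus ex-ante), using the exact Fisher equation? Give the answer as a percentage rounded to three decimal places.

Ex-ante: (1 + 0.0215)/(1 + 0.0206) − 1 = 0.08818%
Ex-post: (1 + 0.0215)/(1 − 0.0090) − 1 = 3.07770%
Difference (ex-post − ex-ante) = 2.98952% → 2.990%.

2.990%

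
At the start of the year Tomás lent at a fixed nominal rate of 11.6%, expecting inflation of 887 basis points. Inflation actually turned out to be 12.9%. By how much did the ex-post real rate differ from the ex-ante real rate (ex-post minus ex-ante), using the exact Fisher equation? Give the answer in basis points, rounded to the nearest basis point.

-366 basis points

Ex-ante: (1 + 0.1160)/(1 + 0.0887) − 1 = 2.5076%
Ex-post: (1 + 0.1160)/(1 + 0.1290) − 1 = -1.1515%
Difference (ex-post − ex-ante) = -3.6590% → -366 basis points.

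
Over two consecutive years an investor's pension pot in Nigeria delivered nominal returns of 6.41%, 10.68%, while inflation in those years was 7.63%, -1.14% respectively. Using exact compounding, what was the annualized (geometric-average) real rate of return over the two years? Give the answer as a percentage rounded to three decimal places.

5.208%

Nominal growth factor = 1.0641 × 1.1068 = 1.17774588
Price-level growth factor = 1.0763 × 0.9886 = 1.06403018
Real growth factor = 1.17774588 / 1.06403018 = 1.10687263
Annualized real rate = 1.10687263^(1/2) − 1 = 5.2080% → 5.208%.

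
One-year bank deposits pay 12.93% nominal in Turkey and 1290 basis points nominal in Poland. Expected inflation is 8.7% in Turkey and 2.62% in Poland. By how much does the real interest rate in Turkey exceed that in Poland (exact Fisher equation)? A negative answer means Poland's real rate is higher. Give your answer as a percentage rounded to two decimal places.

-6.13%

Turkey: (1 + 0.1293)/(1 + 0.0870) − 1 = 3.8914%
Poland: (1 + 0.1290)/(1 + 0.0262) − 1 = 10.0175%
Differential = 3.8914% − 10.0175% = -6.1261% → -6.13%.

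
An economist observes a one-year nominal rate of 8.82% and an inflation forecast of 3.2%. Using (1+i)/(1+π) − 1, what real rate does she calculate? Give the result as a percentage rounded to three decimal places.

5.446%

By the Fisher relation, 1 + r = (1 + i)/(1 + π).
1 + r = 1.08820 / 1.03200 = 1.054457
r = 1.054457 − 1 = 5.4457%, i.e. 5.446%.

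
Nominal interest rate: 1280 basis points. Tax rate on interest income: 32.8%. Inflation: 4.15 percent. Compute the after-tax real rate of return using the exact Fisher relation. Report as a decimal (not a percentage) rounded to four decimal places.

0.0427

After-tax nominal return = 12.8% × (1 − 0.328) = 8.6016%.
1 + r = 1.086016 / 1.04150 = 1.042742
After-tax real rate = 1.042742 − 1 → 0.0427.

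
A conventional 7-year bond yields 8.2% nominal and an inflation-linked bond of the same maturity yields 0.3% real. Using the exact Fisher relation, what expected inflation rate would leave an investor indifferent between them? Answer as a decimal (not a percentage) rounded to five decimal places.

(1 + π) = (1 + i)/(1 + r) = 1.08200 / 1.00300 = 1.078764
Break-even inflation = 1.078764 − 1 → 0.07876.

0.07876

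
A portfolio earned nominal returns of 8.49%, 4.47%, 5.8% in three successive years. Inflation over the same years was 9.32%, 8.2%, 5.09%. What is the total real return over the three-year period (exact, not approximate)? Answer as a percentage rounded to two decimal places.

Compound the nominal returns: 1.0849 × 1.0447 × 1.0580 = 1.199132.
Compound inflation: 1.0932 × 1.0820 × 1.0509 = 1.243049.
Deflate: 1.199132 / 1.243049 = 0.964670.
Total real return = 0.964670 − 1 → -3.53%.

-3.53%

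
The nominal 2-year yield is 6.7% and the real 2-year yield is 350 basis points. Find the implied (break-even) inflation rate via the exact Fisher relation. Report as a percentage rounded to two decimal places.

3.09%

(1 + π) = (1 + i)/(1 + r) = 1.06700 / 1.03500 = 1.030918
Break-even inflation = 1.030918 − 1 → 3.09%.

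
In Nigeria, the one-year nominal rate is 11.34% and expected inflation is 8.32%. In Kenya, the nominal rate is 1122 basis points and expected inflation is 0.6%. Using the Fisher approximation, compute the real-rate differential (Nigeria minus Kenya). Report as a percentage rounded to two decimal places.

-7.60%

Nigeria: 11.34% − 8.32% = 3.020%
Kenya: 11.22% − 0.6% = 10.620%
Differential = -7.600% → -7.60%.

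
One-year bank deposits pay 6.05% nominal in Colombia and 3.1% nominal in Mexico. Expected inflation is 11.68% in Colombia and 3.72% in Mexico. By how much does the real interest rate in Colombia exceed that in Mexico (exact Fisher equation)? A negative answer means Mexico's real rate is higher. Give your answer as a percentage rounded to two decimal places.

Colombia: (1 + 0.0605)/(1 + 0.1168) − 1 = -5.0412%
Mexico: (1 + 0.0310)/(1 + 0.0372) − 1 = -0.5978%
Differential = -5.0412% − (-0.5978%) = -4.4434% → -4.44%.

-4.44%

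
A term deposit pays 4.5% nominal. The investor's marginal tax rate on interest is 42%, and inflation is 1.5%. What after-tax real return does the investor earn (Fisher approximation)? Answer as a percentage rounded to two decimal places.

After-tax nominal return = 4.5% × (1 − 0.42) = 2.6100%.
r ≈ 2.6100% − 1.5% → 1.11%.

1.11%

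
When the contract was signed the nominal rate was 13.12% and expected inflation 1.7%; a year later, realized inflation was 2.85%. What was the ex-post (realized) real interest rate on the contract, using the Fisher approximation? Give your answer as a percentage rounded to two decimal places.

10.27%

Ex-post: 13.12% − 2.85% = 10.270%
So the realized real rate is 10.27%.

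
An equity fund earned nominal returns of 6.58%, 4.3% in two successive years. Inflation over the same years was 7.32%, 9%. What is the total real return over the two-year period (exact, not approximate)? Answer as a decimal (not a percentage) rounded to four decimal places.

-0.0497

Compound the nominal returns: 1.0658 × 1.0430 = 1.111629.
Compound inflation: 1.0732 × 1.0900 = 1.169788.
Deflate: 1.111629 / 1.169788 = 0.950283.
Total real return = 0.950283 − 1 → -0.0497.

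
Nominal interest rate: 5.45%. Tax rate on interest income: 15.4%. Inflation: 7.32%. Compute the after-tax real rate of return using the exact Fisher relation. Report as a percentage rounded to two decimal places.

After-tax nominal return = 5.45% × (1 − 0.154) = 4.6107%.
1 + r = 1.046107 / 1.07320 = 0.974755
After-tax real rate = 0.974755 − 1 → -2.52%.

-2.52%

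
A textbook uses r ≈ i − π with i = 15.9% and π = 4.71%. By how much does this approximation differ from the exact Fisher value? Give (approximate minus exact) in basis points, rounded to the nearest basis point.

50 basis points

Approximate: r ≈ 15.900% − 4.710% = 11.1900%
Exact: (1 + 0.1590)/(1 + 0.0471) − 1 = 10.6867%
Error = 11.1900% − 10.6867% = 0.5033% → 50 basis points.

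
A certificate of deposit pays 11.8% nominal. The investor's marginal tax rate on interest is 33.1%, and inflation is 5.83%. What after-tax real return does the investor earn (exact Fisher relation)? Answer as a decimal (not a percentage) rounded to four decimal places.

After-tax nominal return = 11.8% × (1 − 0.331) = 7.8942%.
1 + r = 1.078942 / 1.05830 = 1.019505
After-tax real rate = 1.019505 − 1 → 0.0195.

0.0195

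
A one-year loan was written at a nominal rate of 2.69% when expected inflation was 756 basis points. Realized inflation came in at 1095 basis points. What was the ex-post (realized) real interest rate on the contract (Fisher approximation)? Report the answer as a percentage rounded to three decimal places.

-8.260%

Ex-post: 2.69% − 10.95% = -8.260%
So the realized real rate is -8.260%.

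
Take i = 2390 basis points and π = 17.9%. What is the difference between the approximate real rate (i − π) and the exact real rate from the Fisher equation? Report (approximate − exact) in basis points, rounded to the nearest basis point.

Approximate: r ≈ 23.900% − 17.900% = 6.0000%
Exact: (1 + 0.2390)/(1 + 0.1790) − 1 = 5.0891%
Error = 6.0000% − 5.0891% = 0.9109% → 91 basis points.

91 basis points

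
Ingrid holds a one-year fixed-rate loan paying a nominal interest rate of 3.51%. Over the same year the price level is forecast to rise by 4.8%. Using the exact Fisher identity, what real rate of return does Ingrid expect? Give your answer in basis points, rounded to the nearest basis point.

-123 basis points

By the Fisher identity, 1 + r = (1 + i)/(1 + π).
1 + r = 1.03510 / 1.04800 = 0.987691
r = 0.987691 − 1 = -1.2309%, i.e. -123 basis points.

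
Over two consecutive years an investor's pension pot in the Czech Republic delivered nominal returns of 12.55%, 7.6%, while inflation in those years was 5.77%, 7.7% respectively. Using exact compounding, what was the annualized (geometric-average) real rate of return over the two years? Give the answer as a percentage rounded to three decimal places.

Nominal growth factor = 1.1255 × 1.0760 = 1.21103800
Price-level growth factor = 1.0577 × 1.0770 = 1.13914290
Real growth factor = 1.21103800 / 1.13914290 = 1.06311333
Annualized real rate = 1.06311333^(1/2) − 1 = 3.1074% → 3.107%.

3.107%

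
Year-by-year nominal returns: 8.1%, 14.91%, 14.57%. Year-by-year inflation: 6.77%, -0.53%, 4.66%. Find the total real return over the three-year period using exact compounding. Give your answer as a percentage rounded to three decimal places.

Compound the nominal returns: 1.0810 × 1.1491 × 1.1457 = 1.423162.
Compound inflation: 1.0677 × 0.9947 × 1.0466 = 1.111532.
Deflate: 1.423162 / 1.111532 = 1.280361.
Total real return = 1.280361 − 1 → 28.036%.

28.036%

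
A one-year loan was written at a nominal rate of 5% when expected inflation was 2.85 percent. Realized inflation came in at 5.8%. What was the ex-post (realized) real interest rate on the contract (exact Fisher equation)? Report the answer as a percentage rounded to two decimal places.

-0.76%

Ex-post: (1 + 0.0500)/(1 + 0.0580) − 1 = -0.7561%
So the realized real rate is -0.76%.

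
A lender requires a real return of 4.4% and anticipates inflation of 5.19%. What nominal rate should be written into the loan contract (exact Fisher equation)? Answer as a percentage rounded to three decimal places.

9.818%

(1 + i) = (1 + r)(1 + π) = 1.04400 × 1.05190 = 1.0981836
i = 1.0981836 − 1, so the required nominal rate is 9.818%.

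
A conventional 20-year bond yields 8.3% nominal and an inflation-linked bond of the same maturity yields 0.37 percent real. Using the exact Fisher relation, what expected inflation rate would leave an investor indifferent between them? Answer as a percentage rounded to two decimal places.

7.90%

(1 + π) = (1 + i)/(1 + r) = 1.08300 / 1.00370 = 1.079008
Break-even inflation = 1.079008 − 1 → 7.90%.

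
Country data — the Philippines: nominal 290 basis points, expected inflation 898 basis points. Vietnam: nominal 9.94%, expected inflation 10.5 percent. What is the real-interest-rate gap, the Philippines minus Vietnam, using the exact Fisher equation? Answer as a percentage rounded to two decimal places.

The Philippines: (1 + 0.0290)/(1 + 0.0898) − 1 = -5.5790%
Vietnam: (1 + 0.0994)/(1 + 0.1050) − 1 = -0.5068%
Differential = -5.5790% − (-0.5068%) = -5.0722% → -5.07%.

-5.07%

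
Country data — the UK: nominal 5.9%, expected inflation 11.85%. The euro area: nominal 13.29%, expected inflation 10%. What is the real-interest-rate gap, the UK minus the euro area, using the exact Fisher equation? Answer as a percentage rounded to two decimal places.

-8.31%

The UK: (1 + 0.0590)/(1 + 0.1185) − 1 = -5.3196%
The euro area: (1 + 0.1329)/(1 + 0.1000) − 1 = 2.9909%
Differential = -5.3196% − 2.9909% = -8.3105% → -8.31%.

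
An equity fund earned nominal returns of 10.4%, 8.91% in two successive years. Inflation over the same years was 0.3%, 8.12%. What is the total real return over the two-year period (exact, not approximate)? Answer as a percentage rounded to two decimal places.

Compound the nominal returns: 1.1040 × 1.0891 = 1.202366.
Compound inflation: 1.0030 × 1.0812 = 1.084444.
Deflate: 1.202366 / 1.084444 = 1.108740.
Total real return = 1.108740 − 1 → 10.87%.

10.87%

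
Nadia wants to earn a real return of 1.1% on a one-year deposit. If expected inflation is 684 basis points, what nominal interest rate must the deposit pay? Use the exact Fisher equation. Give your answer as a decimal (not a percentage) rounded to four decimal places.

0.0802

(1 + i) = (1 + r)(1 + π) = 1.01100 × 1.06840 = 1.0801524
i = 1.0801524 − 1, so the required nominal rate is 0.0802.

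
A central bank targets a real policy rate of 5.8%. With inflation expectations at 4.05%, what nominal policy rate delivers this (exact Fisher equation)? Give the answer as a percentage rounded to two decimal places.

(1 + i) = (1 + r)(1 + π) = 1.05800 × 1.04050 = 1.100849
i = 1.100849 − 1, so the required nominal rate is 10.08%.

10.08%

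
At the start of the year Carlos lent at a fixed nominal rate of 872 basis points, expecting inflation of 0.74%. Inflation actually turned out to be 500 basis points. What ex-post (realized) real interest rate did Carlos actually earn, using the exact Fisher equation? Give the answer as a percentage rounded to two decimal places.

3.54%

Ex-post: (1 + 0.0872)/(1 + 0.0500) − 1 = 3.5429%
So the realized real rate is 3.54%.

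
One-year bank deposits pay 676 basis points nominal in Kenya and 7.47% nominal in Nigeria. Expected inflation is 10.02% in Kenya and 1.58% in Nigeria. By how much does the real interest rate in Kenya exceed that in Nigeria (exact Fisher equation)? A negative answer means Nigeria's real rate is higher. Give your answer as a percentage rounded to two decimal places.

-8.76%

Kenya: (1 + 0.0676)/(1 + 0.1002) − 1 = -2.9631%
Nigeria: (1 + 0.0747)/(1 + 0.0158) − 1 = 5.7984%
Differential = -2.9631% − 5.7984% = -8.7615% → -8.76%.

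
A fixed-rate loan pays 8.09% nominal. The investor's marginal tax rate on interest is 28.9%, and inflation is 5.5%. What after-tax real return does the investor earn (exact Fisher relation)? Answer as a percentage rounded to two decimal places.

After-tax nominal return = 8.09% × (1 − 0.289) = 5.75199%.
1 + r = 1.0575199 / 1.05500 = 1.002389
After-tax real rate = 1.002389 − 1 → 0.24%.

0.24%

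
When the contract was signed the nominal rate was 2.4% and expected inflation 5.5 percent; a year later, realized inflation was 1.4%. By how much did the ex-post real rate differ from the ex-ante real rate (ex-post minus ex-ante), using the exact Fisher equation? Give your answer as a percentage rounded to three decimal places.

Ex-ante: (1 + 0.0240)/(1 + 0.0550) − 1 = -2.9384%
Ex-post: (1 + 0.0240)/(1 + 0.0140) − 1 = 0.9862%
Difference (ex-post − ex-ante) = 3.9246% → 3.925%.

3.925%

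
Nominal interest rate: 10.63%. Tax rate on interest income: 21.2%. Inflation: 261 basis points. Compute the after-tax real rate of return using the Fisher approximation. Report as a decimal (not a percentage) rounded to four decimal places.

After-tax nominal return = 10.63% × (1 − 0.212) = 8.37644%.
r ≈ 8.37644% − 2.61% → 0.0577.

0.0577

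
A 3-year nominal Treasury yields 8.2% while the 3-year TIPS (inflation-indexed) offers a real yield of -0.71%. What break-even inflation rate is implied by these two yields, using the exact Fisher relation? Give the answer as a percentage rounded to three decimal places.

8.974%

(1 + π) = (1 + i)/(1 + r) = 1.08200 / 0.99290 = 1.089737
Break-even inflation = 1.089737 − 1 → 8.974%.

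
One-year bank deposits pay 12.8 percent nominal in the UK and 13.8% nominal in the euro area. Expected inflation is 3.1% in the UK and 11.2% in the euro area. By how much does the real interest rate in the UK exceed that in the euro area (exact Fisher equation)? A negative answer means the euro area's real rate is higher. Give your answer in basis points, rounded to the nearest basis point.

The UK: (1 + 0.1280)/(1 + 0.0310) − 1 = 9.4083%
The euro area: (1 + 0.1380)/(1 + 0.1120) − 1 = 2.3381%
Differential = 9.4083% − 2.3381% = 7.0702% → 707 basis points.

707 basis points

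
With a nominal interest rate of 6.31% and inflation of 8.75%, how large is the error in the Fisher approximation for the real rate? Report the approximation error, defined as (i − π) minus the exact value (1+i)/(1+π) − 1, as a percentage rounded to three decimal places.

-0.196%

Approximate: r ≈ 6.310% − 8.750% = -2.4400%
Exact: (1 + 0.0631)/(1 + 0.0875) − 1 = -2.2437%
Error = -2.4400% − (-2.2437%) = -0.1963% → -0.196%.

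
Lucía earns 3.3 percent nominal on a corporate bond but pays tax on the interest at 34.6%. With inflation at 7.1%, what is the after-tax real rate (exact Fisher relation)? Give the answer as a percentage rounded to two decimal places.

After-tax nominal return = 3.3% × (1 − 0.346) = 2.1582%.
1 + r = 1.021582 / 1.07100 = 0.953858
After-tax real rate = 0.953858 − 1 → -4.61%.

-4.61%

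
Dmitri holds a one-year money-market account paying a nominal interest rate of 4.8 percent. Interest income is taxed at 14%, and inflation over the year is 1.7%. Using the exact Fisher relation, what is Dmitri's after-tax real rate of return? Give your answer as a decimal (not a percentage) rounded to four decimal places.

0.0239

After-tax nominal return = 4.8% × (1 − 0.14) = 4.1280%.
1 + r = 1.04128 / 1.01700 = 1.023874
After-tax real rate = 1.023874 − 1 → 0.0239.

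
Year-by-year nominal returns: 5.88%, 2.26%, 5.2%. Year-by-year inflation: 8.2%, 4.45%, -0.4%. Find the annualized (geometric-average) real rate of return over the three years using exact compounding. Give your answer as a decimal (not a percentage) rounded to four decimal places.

Compound the nominal returns: 1.0588 × 1.0226 × 1.0520 = 1.13903078.
Compound inflation: 1.0820 × 1.0445 × 0.9960 = 1.12562840.
Deflate: 1.13903078 / 1.12562840 = 1.01190657.
Annualized real rate = 1.01190657^(1/3) − 1 = 0.3953% → 0.0040.

0.0040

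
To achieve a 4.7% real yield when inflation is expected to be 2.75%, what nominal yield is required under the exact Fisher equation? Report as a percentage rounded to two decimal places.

(1 + i) = (1 + r)(1 + π) = 1.04700 × 1.02750 = 1.0757925
i = 1.0757925 − 1, so the required nominal rate is 7.58%.

7.58%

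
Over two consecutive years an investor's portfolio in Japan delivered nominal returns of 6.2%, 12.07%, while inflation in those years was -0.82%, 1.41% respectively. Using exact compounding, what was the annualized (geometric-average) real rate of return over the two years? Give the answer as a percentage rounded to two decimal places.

8.78%

Compound the nominal returns: 1.0620 × 1.1207 = 1.19018340.
Compound inflation: 0.9918 × 1.0141 = 1.00578438.
Deflate: 1.19018340 / 1.00578438 = 1.18333852.
Annualized real rate = 1.18333852^(1/2) − 1 = 8.7814% → 8.78%.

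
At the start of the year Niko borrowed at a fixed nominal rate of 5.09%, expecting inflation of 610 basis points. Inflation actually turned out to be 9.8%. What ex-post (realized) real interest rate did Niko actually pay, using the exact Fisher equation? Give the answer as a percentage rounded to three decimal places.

-4.290%

Ex-post: (1 + 0.0509)/(1 + 0.0980) − 1 = -4.2896%
So the realized real rate is -4.290%.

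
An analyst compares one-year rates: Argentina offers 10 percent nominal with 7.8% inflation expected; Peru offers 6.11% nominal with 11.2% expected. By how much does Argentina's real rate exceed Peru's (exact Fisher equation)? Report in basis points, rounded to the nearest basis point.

662 basis points

Argentina: (1 + 0.1000)/(1 + 0.0780) − 1 = 2.0408%
Peru: (1 + 0.0611)/(1 + 0.1120) − 1 = -4.5773%
Differential = 2.0408% − (-4.5773%) = 6.6182% → 662 basis points.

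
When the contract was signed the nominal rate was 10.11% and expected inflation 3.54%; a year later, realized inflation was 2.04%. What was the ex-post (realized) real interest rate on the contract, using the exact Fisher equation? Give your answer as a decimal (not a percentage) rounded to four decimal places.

0.0791

Ex-post: (1 + 0.1011)/(1 + 0.0204) − 1 = 7.9087%
So the realized real rate is 0.0791.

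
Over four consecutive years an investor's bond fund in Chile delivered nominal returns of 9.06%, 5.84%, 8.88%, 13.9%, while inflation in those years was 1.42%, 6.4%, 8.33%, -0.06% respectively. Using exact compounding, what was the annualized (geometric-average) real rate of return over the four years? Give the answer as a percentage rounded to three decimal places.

Nominal growth factor = 1.0906 × 1.0584 × 1.0888 × 1.1390 = 1.43148618
Price-level growth factor = 1.0142 × 1.0640 × 1.0833 × 0.9994 = 1.16829716
Real growth factor = 1.43148618 / 1.16829716 = 1.22527575
Annualized real rate = 1.22527575^(1/4) − 1 = 5.2103% → 5.210%.

5.210%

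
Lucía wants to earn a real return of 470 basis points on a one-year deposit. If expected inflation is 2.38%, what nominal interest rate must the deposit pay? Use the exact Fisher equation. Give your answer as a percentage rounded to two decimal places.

(1 + i) = (1 + r)(1 + π) = 1.04700 × 1.02380 = 1.0719186
i = 1.0719186 − 1, so the required nominal rate is 7.19%.

7.19%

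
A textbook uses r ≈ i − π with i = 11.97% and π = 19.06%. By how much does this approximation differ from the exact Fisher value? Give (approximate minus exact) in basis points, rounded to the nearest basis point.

Approximate: r ≈ 11.970% − 19.060% = -7.0900%
Exact: (1 + 0.1197)/(1 + 0.1906) − 1 = -5.95498%
Error = -7.0900% − (-5.95498%) = -1.13502% → -114 basis points.

-114 basis points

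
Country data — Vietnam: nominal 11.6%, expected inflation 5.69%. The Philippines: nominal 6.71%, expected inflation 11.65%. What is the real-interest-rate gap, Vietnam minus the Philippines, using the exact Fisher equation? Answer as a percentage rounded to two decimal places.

Vietnam: (1 + 0.1160)/(1 + 0.0569) − 1 = 5.5918%
The Philippines: (1 + 0.0671)/(1 + 0.1165) − 1 = -4.4245%
Differential = 5.5918% − (-4.4245%) = 10.0164% → 10.02%.

10.02%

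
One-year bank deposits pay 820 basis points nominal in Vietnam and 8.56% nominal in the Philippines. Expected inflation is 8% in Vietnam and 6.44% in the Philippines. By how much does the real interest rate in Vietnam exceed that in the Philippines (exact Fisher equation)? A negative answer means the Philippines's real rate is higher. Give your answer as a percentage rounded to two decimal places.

Vietnam: (1 + 0.0820)/(1 + 0.0800) − 1 = 0.1852%
The Philippines: (1 + 0.0856)/(1 + 0.0644) − 1 = 1.9917%
Differential = 0.1852% − 1.9917% = -1.8065% → -1.81%.

-1.81%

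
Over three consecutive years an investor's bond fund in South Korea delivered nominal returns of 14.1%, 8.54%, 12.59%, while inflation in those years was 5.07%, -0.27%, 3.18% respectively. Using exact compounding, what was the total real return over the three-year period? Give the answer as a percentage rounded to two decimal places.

Compound the nominal returns: 1.1410 × 1.0854 × 1.1259 = 1.394361.
Compound inflation: 1.0507 × 0.9973 × 1.0318 = 1.081185.
Deflate: 1.394361 / 1.081185 = 1.289660.
Total real return = 1.289660 − 1 → 28.97%.

28.97%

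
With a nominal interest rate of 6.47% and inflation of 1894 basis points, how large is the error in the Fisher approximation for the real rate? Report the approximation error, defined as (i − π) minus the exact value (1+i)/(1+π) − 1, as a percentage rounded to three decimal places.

Approximate: r ≈ 6.470% − 18.940% = -12.4700%
Exact: (1 + 0.0647)/(1 + 0.1894) − 1 = -10.4843%
Error = -12.4700% − (-10.4843%) = -1.9857% → -1.986%.

-1.986%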